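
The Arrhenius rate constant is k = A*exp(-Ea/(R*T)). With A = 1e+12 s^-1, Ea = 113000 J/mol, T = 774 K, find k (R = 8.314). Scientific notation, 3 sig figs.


k = A * exp(-Ea/(R*T))
k = 1e+12 * exp(-113000 / (8.314 * 774))
k = 1e+12 * exp(-17.560119)
k = 2.36e+04


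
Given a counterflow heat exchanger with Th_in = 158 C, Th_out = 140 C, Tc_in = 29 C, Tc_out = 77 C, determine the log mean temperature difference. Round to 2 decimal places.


dT1 = Th_in - Tc_out = 158 - 77 = 81
dT2 = Th_out - Tc_in = 140 - 29 = 111
LMTD = (dT1 - dT2) / ln(dT1/dT2)
LMTD = (81 - 111) / ln(81/111)
LMTD = 95.21 K


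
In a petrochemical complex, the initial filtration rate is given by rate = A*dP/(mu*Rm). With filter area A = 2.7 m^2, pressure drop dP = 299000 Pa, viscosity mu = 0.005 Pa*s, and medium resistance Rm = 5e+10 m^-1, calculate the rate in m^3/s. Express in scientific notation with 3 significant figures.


rate = A * dP / (mu * Rm)
rate = 2.7 * 299000 / (0.005 * 5e+10)
rate = 807300.0 / 2.500e+08
rate = 3.23e-03 m^3/s


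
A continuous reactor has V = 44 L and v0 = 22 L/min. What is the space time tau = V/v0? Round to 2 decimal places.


tau = V / v0
tau = 44 / 22
tau = 2.00 min


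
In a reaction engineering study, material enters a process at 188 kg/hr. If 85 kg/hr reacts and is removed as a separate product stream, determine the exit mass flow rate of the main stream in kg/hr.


Steady-state mass balance on the main outlet: F_out = F_in - F_removed
F_out = 188 - 85
F_out = 103 kg/hr


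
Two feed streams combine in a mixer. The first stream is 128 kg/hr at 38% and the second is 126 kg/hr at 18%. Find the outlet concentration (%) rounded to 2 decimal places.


Mass balance on solute: F1*x1 + F2*x2 = F3*x3
F3 = F1 + F2 = 128 + 126 = 254 kg/hr
x3 = (F1*x1 + F2*x2)/F3
x3 = (128*0.38 + 126*0.18) / 254
x3 = 28.08%


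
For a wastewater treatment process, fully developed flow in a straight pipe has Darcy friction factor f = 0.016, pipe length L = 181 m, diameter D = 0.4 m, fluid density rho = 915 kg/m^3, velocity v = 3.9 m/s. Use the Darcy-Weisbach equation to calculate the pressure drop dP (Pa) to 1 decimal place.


dP = f * (L/D) * (rho*v^2/2)
dP = 0.016 * (181/0.4) * (915*3.9^2/2)
L/D = 452.5
rho*v^2/2 = 915*15.21/2 = 6958.575
dP = 0.016 * 452.5 * 6958.575
dP = 50380.1 Pa


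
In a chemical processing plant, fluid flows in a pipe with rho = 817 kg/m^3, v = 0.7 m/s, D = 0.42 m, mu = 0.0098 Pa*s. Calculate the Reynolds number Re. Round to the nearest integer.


Re = rho * v * D / mu
Re = 817 * 0.7 * 0.42 / 0.0098
Re = 240.198 / 0.0098
Re = 24510


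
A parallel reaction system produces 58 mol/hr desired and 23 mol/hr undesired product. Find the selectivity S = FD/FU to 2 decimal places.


S = desired product rate / undesired product rate
S = 58 / 23
S = 2.52


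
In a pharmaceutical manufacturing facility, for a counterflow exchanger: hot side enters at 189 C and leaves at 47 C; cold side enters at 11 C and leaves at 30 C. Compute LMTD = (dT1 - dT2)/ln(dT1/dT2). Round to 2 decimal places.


dT1 = Th_in - Tc_out = 189 - 30 = 159
dT2 = Th_out - Tc_in = 47 - 11 = 36
LMTD = (dT1 - dT2) / ln(dT1/dT2)
LMTD = (159 - 36) / ln(159/36)
LMTD = 82.81 K


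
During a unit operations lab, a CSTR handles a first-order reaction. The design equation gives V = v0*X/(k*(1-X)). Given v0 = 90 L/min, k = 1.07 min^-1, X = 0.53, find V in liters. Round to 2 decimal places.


V = v0 * X / (k * (1 - X))
V = 90 * 0.53 / (1.07 * (1 - 0.53))
V = 47.7 / (1.07 * 0.47)
V = 47.7 / 0.5029
V = 94.85 L


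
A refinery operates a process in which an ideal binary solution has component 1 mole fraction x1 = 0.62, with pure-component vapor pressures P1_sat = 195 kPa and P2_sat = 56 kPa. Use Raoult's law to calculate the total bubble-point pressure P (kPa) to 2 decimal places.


P = x1*P1_sat + x2*P2_sat
x2 = 1 - x1 = 1 - 0.62 = 0.38
P = 0.62*195 + 0.38*56
P = 120.9 + 21.28
P = 142.18 kPa


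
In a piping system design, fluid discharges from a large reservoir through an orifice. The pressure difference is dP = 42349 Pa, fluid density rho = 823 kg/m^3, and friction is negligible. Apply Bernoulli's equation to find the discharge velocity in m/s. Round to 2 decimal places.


v = sqrt(2*dP/rho)
v = sqrt(2*42349/823)
v = sqrt(102.91373)
v = 10.14 m/s


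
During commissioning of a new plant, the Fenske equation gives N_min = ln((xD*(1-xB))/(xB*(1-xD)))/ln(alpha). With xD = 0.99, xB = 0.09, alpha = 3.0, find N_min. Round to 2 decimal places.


N_min = ln((xD*(1-xB))/(xB*(1-xD))) / ln(alpha)
Numerator inside ln: 0.9009 / 0.0009 = 1001.0
ln(1001.0) = 6.908755
ln(alpha) = ln(3.0) = 1.098612
N_min = 6.908755 / 1.098612 = 6.29


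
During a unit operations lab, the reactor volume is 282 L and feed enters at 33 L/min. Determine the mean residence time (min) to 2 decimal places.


tau = V / v0
tau = 282 / 33
tau = 8.55 min


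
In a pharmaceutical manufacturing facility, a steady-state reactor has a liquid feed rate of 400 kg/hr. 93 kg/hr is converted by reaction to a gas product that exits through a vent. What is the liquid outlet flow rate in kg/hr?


Steady-state mass balance on the main outlet: F_out = F_in - F_removed
F_out = 400 - 93
F_out = 307 kg/hr


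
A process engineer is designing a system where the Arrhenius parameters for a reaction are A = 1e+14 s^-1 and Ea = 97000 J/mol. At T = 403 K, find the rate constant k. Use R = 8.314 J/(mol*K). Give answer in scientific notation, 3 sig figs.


k = A * exp(-Ea/(R*T))
k = 1e+14 * exp(-97000 / (8.314 * 403))
k = 1e+14 * exp(-28.95054)
k = 2.67e+01


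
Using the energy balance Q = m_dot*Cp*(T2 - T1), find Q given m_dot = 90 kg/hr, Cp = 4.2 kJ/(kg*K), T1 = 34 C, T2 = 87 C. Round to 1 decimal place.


Q = m_dot * Cp * (T2 - T1)
Q = 90 * 4.2 * (87 - 34)
Q = 90 * 4.2 * 53
Q = 20034.0 kJ/hr


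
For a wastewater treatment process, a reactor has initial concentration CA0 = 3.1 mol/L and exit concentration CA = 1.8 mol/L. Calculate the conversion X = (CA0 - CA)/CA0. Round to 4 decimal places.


X = (CA0 - CA) / CA0
X = (3.1 - 1.8) / 3.1
X = 1.3 / 3.1
X = 0.4194


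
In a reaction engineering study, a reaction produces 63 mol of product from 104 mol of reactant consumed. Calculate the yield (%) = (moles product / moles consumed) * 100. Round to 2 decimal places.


Yield = (moles product / moles consumed) * 100%
Yield = (63 / 104) * 100
Yield = 0.6058 * 100
Yield = 60.58%


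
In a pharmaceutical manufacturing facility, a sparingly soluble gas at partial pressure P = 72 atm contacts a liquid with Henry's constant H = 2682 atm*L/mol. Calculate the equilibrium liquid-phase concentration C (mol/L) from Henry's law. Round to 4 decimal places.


C = P / H
C = 72 / 2682
C = 0.0268 mol/L


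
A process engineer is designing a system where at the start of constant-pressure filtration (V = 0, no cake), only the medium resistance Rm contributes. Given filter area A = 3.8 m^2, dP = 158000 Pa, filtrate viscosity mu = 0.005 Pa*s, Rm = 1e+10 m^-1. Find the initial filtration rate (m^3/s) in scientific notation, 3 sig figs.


rate = A * dP / (mu * Rm)
rate = 3.8 * 158000 / (0.005 * 1e+10)
rate = 600400.0 / 5.000e+07
rate = 1.20e-02 m^3/s


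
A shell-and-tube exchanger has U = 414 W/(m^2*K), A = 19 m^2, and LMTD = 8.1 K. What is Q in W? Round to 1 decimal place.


Q = U * A * LMTD
Q = 414 * 19 * 8.1
Q = 63714.6 W


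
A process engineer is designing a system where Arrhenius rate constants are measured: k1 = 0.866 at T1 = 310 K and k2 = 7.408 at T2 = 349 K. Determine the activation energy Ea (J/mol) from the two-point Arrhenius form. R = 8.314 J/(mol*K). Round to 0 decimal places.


Ea = R * ln(k2/k1) / (1/T1 - 1/T2)
ln(k2/k1) = ln(7.408/0.866) = 2.1464309
1/T1 - 1/T2 = 1/310 - 1/349 = 0.000360476939
Ea = 8.314 * 2.1464309 / 0.000360476939
Ea = 49505 J/mol


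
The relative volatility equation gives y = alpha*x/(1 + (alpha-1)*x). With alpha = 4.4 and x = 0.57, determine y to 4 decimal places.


y = alpha*x / (1 + (alpha-1)*x)
y = 4.4*0.57 / (1 + (4.4-1)*0.57)
y = 2.508 / (1 + 1.938)
y = 2.508 / 2.938
y = 0.8536


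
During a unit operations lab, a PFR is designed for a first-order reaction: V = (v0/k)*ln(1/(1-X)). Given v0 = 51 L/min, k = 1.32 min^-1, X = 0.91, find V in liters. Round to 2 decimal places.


V = (v0/k) * ln(1/(1-X))
V = (51/1.32) * ln(1/(1-0.91))
V = 38.636364 * ln(11.111111)
V = 38.636364 * 2.407946
V = 93.03 L


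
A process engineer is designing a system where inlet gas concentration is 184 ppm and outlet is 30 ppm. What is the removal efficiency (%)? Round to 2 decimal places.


Efficiency = (G_in - G_out) / G_in * 100%
Efficiency = (184 - 30) / 184 * 100
Efficiency = 154 / 184 * 100
Efficiency = 83.70%


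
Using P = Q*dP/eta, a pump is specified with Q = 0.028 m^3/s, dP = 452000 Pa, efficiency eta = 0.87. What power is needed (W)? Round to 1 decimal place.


P = Q * dP / eta
P = 0.028 * 452000 / 0.87
P = 12656.0 / 0.87
P = 14547.1 W


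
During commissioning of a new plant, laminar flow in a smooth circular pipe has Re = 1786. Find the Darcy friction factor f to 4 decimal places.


f = 64 / Re
f = 64 / 1786
f = 0.0358


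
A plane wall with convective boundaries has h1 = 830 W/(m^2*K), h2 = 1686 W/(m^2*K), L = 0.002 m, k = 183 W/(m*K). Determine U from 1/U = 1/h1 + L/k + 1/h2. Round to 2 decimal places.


1/U = 1/h1 + L/k + 1/h2
1/U = 1/830 + 0.002/183 + 1/1686
1/U = 0.0012048193 + 1.0929e-05 + 0.0005931198
1/U = 0.0018088681
U = 552.83 W/(m^2*K)


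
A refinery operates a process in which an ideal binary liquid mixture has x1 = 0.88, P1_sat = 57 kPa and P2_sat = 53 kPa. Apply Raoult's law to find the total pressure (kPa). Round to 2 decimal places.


P = x1*P1_sat + x2*P2_sat
x2 = 1 - x1 = 1 - 0.88 = 0.12
P = 0.88*57 + 0.12*53
P = 50.16 + 6.36
P = 56.52 kPa


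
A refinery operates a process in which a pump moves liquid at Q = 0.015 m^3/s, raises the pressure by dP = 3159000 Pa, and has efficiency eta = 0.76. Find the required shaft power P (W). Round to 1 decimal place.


P = Q * dP / eta
P = 0.015 * 3159000 / 0.76
P = 47385.0 / 0.76
P = 62348.7 W


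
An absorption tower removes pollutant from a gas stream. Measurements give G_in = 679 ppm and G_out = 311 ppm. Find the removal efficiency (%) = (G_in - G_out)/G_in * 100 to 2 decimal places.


Efficiency = (G_in - G_out) / G_in * 100%
Efficiency = (679 - 311) / 679 * 100
Efficiency = 368 / 679 * 100
Efficiency = 54.20%


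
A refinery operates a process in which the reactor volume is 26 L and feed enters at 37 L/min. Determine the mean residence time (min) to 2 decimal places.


tau = V / v0
tau = 26 / 37
tau = 0.70 min


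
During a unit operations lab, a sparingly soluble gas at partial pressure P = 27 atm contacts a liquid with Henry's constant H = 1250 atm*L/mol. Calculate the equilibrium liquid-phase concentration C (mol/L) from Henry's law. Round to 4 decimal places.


C = P / H
C = 27 / 1250
C = 0.0216 mol/L


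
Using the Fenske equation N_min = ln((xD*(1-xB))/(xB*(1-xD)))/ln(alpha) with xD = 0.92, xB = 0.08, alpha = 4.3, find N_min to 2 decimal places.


N_min = ln((xD*(1-xB))/(xB*(1-xD))) / ln(alpha)
Numerator inside ln: 0.8464 / 0.0064 = 132.25
ln(132.25) = 4.884694
ln(alpha) = ln(4.3) = 1.458615
N_min = 4.884694 / 1.458615 = 3.35


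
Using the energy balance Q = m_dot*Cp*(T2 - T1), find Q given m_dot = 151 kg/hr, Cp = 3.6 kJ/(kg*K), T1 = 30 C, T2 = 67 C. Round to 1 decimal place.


Q = m_dot * Cp * (T2 - T1)
Q = 151 * 3.6 * (67 - 30)
Q = 151 * 3.6 * 37
Q = 20113.2 kJ/hr


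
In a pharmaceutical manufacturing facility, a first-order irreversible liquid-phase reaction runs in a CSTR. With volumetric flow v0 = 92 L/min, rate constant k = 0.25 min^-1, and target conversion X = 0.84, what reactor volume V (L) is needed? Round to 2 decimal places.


V = v0 * X / (k * (1 - X))
V = 92 * 0.84 / (0.25 * (1 - 0.84))
V = 77.28 / (0.25 * 0.16)
V = 77.28 / 0.04
V = 1932.00 L


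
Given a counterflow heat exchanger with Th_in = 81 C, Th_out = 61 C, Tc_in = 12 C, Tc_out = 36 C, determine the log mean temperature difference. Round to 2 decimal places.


dT1 = Th_in - Tc_out = 81 - 36 = 45
dT2 = Th_out - Tc_in = 61 - 12 = 49
LMTD = (dT1 - dT2) / ln(dT1/dT2)
LMTD = (45 - 49) / ln(45/49)
LMTD = 46.97 K


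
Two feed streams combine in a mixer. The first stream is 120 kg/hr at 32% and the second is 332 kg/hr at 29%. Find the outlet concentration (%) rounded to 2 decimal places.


Mass balance on solute: F1*x1 + F2*x2 = F3*x3
F3 = F1 + F2 = 120 + 332 = 452 kg/hr
x3 = (F1*x1 + F2*x2)/F3
x3 = (120*0.32 + 332*0.29) / 452
x3 = 29.80%


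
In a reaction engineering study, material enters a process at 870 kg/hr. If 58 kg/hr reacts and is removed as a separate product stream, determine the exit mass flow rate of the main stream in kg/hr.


Steady-state mass balance on the main outlet: F_out = F_in - F_removed
F_out = 870 - 58
F_out = 812 kg/hr


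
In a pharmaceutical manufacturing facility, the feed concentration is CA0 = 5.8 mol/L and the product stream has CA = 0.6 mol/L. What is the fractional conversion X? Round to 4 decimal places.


X = (CA0 - CA) / CA0
X = (5.8 - 0.6) / 5.8
X = 5.2 / 5.8
X = 0.8966


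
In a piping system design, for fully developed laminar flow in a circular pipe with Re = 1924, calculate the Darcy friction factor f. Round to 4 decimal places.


f = 64 / Re
f = 64 / 1924
f = 0.0333


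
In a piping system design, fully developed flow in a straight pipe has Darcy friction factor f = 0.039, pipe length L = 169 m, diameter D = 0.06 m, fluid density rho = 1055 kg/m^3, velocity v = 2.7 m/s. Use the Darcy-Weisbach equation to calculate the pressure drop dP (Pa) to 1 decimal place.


dP = f * (L/D) * (rho*v^2/2)
dP = 0.039 * (169/0.06) * (1055*2.7^2/2)
L/D = 2816.66666667
rho*v^2/2 = 1055*7.29/2 = 3845.475
dP = 0.039 * 2816.66666667 * 3845.475
dP = 422425.4 Pa


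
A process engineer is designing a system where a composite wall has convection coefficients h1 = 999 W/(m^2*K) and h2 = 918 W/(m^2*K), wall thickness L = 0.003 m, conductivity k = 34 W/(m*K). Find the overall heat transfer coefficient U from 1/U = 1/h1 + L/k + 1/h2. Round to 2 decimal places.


1/U = 1/h1 + L/k + 1/h2
1/U = 1/999 + 0.003/34 + 1/918
1/U = 0.001001001 + 8.82353e-05 + 0.0010893246
1/U = 0.0021785609
U = 459.02 W/(m^2*K)


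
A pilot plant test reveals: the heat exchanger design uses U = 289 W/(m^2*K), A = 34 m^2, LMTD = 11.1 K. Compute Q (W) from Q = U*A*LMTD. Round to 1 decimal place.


Q = U * A * LMTD
Q = 289 * 34 * 11.1
Q = 109068.6 W


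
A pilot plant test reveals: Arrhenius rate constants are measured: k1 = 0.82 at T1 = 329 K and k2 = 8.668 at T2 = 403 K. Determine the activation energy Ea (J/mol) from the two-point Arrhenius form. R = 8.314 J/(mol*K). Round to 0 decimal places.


Ea = R * ln(k2/k1) / (1/T1 - 1/T2)
ln(k2/k1) = ln(8.668/0.82) = 2.358089
1/T1 - 1/T2 = 1/329 - 1/403 = 0.0005581241
Ea = 8.314 * 2.358089 / 0.0005581241
Ea = 35127 J/mol


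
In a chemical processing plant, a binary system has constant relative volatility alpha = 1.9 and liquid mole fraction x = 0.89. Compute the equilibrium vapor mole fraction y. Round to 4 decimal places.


y = alpha*x / (1 + (alpha-1)*x)
y = 1.9*0.89 / (1 + (1.9-1)*0.89)
y = 1.691 / (1 + 0.801)
y = 1.691 / 1.801
y = 0.9389


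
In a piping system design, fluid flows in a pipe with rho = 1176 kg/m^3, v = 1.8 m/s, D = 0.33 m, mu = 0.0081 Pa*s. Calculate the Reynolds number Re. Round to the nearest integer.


Re = rho * v * D / mu
Re = 1176 * 1.8 * 0.33 / 0.0081
Re = 698.544 / 0.0081
Re = 86240


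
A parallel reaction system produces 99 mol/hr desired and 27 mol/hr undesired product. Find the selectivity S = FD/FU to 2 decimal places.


S = desired product rate / undesired product rate
S = 99 / 27
S = 3.67


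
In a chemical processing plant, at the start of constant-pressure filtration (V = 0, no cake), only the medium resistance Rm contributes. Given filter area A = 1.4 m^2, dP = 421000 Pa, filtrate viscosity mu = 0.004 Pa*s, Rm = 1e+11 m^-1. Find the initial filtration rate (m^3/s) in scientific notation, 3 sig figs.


rate = A * dP / (mu * Rm)
rate = 1.4 * 421000 / (0.004 * 1e+11)
rate = 589400.0 / 4.000e+08
rate = 1.47e-03 m^3/s


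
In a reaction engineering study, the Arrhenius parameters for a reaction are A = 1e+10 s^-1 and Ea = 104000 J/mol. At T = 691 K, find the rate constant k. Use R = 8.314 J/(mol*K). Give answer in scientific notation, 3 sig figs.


k = A * exp(-Ea/(R*T))
k = 1e+10 * exp(-104000 / (8.314 * 691))
k = 1e+10 * exp(-18.10278)
k = 1.37e+02


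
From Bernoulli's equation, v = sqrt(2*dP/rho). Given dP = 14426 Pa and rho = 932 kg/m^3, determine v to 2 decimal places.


v = sqrt(2*dP/rho)
v = sqrt(2*14426/932)
v = sqrt(30.957082)
v = 5.56 m/s


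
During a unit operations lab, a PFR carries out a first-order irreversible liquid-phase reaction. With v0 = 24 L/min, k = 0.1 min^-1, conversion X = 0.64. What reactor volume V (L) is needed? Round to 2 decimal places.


V = (v0/k) * ln(1/(1-X))
V = (24/0.1) * ln(1/(1-0.64))
V = 240.0 * ln(2.777778)
V = 240.0 * 1.021651
V = 245.20 L


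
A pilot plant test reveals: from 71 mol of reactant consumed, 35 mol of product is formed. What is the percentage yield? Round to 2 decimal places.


Yield = (moles product / moles consumed) * 100%
Yield = (35 / 71) * 100
Yield = 0.493 * 100
Yield = 49.30%


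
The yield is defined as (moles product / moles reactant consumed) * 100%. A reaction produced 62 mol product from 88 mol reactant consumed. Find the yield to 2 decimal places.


Yield = (moles product / moles consumed) * 100%
Yield = (62 / 88) * 100
Yield = 0.7045 * 100
Yield = 70.45%


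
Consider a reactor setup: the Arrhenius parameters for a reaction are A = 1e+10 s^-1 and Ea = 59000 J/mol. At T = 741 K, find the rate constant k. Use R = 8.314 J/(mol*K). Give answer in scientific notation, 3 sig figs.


k = A * exp(-Ea/(R*T))
k = 1e+10 * exp(-59000 / (8.314 * 741))
k = 1e+10 * exp(-9.576874)
k = 6.93e+05


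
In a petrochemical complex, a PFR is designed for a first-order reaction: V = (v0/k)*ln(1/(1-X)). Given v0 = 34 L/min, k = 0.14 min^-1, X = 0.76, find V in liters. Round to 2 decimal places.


V = (v0/k) * ln(1/(1-X))
V = (34/0.14) * ln(1/(1-0.76))
V = 242.857143 * ln(4.166667)
V = 242.857143 * 1.427116
V = 346.59 L


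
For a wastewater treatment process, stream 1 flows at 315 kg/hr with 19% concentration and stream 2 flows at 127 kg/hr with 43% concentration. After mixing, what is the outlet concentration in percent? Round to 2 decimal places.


Mass balance on solute: F1*x1 + F2*x2 = F3*x3
F3 = F1 + F2 = 315 + 127 = 442 kg/hr
x3 = (F1*x1 + F2*x2)/F3
x3 = (315*0.19 + 127*0.43) / 442
x3 = 25.90%


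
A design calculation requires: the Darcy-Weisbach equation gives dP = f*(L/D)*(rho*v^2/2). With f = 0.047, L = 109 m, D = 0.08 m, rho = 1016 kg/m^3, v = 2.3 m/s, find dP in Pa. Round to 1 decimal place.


dP = f * (L/D) * (rho*v^2/2)
dP = 0.047 * (109/0.08) * (1016*2.3^2/2)
L/D = 1362.5
rho*v^2/2 = 1016*5.29/2 = 2687.32
dP = 0.047 * 1362.5 * 2687.32
dP = 172089.3 Pa


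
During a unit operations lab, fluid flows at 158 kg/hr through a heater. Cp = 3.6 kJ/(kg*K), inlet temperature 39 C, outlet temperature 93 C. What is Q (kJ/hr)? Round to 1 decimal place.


Q = m_dot * Cp * (T2 - T1)
Q = 158 * 3.6 * (93 - 39)
Q = 158 * 3.6 * 54
Q = 30715.2 kJ/hr


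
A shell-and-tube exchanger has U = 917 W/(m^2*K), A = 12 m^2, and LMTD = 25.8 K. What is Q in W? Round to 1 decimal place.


Q = U * A * LMTD
Q = 917 * 12 * 25.8
Q = 283903.2 W


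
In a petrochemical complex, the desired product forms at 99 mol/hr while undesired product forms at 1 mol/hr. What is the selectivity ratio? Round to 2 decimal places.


S = desired product rate / undesired product rate
S = 99 / 1
S = 99.00


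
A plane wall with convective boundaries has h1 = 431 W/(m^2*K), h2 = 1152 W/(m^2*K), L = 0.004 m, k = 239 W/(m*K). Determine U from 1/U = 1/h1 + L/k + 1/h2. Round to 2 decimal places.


1/U = 1/h1 + L/k + 1/h2
1/U = 1/431 + 0.004/239 + 1/1152
1/U = 0.0023201856 + 1.67364e-05 + 0.0008680556
1/U = 0.0032049776
U = 312.01 W/(m^2*K)


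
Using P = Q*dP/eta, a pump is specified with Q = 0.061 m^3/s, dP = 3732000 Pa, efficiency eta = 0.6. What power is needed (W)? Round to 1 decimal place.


P = Q * dP / eta
P = 0.061 * 3732000 / 0.6
P = 227652.0 / 0.6
P = 379420.0 W


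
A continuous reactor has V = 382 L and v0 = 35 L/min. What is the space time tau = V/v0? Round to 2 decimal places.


tau = V / v0
tau = 382 / 35
tau = 10.91 min


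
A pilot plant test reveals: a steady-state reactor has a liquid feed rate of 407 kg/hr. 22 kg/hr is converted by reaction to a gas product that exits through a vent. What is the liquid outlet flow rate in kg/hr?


Steady-state mass balance on the main outlet: F_out = F_in - F_removed
F_out = 407 - 22
F_out = 385 kg/hr


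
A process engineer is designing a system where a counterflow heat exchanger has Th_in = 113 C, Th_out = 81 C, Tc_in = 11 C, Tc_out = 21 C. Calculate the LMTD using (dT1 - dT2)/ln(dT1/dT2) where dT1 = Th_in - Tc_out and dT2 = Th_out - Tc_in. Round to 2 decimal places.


dT1 = Th_in - Tc_out = 113 - 21 = 92
dT2 = Th_out - Tc_in = 81 - 11 = 70
LMTD = (dT1 - dT2) / ln(dT1/dT2)
LMTD = (92 - 70) / ln(92/70)
LMTD = 80.50 K


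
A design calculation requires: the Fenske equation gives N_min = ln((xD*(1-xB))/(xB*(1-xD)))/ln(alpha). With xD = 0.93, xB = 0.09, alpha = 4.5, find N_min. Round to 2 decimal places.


N_min = ln((xD*(1-xB))/(xB*(1-xD))) / ln(alpha)
Numerator inside ln: 0.8463 / 0.0063 = 134.333333
ln(134.333333) = 4.900324
ln(alpha) = ln(4.5) = 1.504077
N_min = 4.900324 / 1.504077 = 3.26


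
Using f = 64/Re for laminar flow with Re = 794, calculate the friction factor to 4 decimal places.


f = 64 / Re
f = 64 / 794
f = 0.0806


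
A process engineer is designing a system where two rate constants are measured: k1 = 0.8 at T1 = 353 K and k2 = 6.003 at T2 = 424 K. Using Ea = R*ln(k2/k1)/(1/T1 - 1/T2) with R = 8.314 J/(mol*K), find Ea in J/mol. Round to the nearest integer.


Ea = R * ln(k2/k1) / (1/T1 - 1/T2)
ln(k2/k1) = ln(6.003/0.8) = 2.0154029
1/T1 - 1/T2 = 1/353 - 1/424 = 0.000474370624
Ea = 8.314 * 2.0154029 / 0.000474370624
Ea = 35323 J/mol


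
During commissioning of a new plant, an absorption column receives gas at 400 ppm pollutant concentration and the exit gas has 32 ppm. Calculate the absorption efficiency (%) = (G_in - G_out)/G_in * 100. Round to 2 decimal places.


Efficiency = (G_in - G_out) / G_in * 100%
Efficiency = (400 - 32) / 400 * 100
Efficiency = 368 / 400 * 100
Efficiency = 92.00%


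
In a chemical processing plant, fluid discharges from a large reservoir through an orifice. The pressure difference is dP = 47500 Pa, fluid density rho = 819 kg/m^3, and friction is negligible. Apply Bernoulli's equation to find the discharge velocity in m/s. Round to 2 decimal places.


v = sqrt(2*dP/rho)
v = sqrt(2*47500/819)
v = sqrt(115.995116)
v = 10.77 m/s


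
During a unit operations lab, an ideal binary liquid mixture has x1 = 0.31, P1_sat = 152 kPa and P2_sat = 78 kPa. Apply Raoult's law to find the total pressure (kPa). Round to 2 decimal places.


P = x1*P1_sat + x2*P2_sat
x2 = 1 - x1 = 1 - 0.31 = 0.69
P = 0.31*152 + 0.69*78
P = 47.12 + 53.82
P = 100.94 kPa


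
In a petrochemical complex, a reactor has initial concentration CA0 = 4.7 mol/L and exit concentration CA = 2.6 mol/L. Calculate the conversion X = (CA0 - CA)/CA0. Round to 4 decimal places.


X = (CA0 - CA) / CA0
X = (4.7 - 2.6) / 4.7
X = 2.1 / 4.7
X = 0.4468


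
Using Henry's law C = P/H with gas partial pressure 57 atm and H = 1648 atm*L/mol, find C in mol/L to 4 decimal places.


C = P / H
C = 57 / 1648
C = 0.0346 mol/L


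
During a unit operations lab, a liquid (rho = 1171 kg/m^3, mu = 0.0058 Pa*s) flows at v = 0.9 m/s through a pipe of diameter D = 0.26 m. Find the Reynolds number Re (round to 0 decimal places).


Re = rho * v * D / mu
Re = 1171 * 0.9 * 0.26 / 0.0058
Re = 274.014 / 0.0058
Re = 47244


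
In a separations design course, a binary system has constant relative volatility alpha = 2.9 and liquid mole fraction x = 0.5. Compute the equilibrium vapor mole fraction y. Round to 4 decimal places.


y = alpha*x / (1 + (alpha-1)*x)
y = 2.9*0.5 / (1 + (2.9-1)*0.5)
y = 1.45 / (1 + 0.95)
y = 1.45 / 1.95
y = 0.7436


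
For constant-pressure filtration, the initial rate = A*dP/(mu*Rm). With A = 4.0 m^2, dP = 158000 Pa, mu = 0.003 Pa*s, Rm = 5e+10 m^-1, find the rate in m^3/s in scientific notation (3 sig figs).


rate = A * dP / (mu * Rm)
rate = 4.0 * 158000 / (0.003 * 5e+10)
rate = 632000.0 / 1.500e+08
rate = 4.21e-03 m^3/s


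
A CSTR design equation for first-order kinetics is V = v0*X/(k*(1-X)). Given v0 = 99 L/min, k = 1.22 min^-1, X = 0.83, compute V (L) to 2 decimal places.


V = v0 * X / (k * (1 - X))
V = 99 * 0.83 / (1.22 * (1 - 0.83))
V = 82.17 / (1.22 * 0.17)
V = 82.17 / 0.2074
V = 396.19 L


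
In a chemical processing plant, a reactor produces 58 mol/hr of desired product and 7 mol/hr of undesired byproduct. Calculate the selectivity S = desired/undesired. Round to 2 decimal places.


S = desired product rate / undesired product rate
S = 58 / 7
S = 8.29


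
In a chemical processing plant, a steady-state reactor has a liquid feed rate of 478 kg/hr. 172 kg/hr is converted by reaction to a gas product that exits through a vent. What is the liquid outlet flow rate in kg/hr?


Steady-state mass balance on the main outlet: F_out = F_in - F_removed
F_out = 478 - 172
F_out = 306 kg/hr


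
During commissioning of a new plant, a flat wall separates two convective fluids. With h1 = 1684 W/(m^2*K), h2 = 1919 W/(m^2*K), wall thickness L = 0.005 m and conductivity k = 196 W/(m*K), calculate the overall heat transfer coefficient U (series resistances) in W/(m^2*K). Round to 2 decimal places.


1/U = 1/h1 + L/k + 1/h2
1/U = 1/1684 + 0.005/196 + 1/1919
1/U = 0.0005938242 + 2.55102e-05 + 0.0005211047
1/U = 0.0011404391
U = 876.86 W/(m^2*K)


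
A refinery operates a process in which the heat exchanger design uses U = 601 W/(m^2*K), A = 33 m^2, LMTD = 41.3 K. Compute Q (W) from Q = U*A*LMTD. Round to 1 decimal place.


Q = U * A * LMTD
Q = 601 * 33 * 41.3
Q = 819102.9 W


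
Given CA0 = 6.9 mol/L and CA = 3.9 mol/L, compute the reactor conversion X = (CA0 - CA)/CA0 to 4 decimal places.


X = (CA0 - CA) / CA0
X = (6.9 - 3.9) / 6.9
X = 3.0 / 6.9
X = 0.4348


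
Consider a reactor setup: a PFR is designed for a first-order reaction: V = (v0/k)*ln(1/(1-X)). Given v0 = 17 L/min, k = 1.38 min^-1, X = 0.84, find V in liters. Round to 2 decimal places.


V = (v0/k) * ln(1/(1-X))
V = (17/1.38) * ln(1/(1-0.84))
V = 12.318841 * ln(6.25)
V = 12.318841 * 1.832581
V = 22.58 L


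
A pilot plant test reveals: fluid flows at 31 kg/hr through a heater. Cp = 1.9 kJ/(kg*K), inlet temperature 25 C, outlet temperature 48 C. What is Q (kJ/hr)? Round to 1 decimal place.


Q = m_dot * Cp * (T2 - T1)
Q = 31 * 1.9 * (48 - 25)
Q = 31 * 1.9 * 23
Q = 1354.7 kJ/hr


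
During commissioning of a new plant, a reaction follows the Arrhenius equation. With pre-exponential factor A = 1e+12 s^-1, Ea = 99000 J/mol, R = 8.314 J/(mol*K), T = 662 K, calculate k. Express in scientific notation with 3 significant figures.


k = A * exp(-Ea/(R*T))
k = 1e+12 * exp(-99000 / (8.314 * 662))
k = 1e+12 * exp(-17.98735)
k = 1.54e+04


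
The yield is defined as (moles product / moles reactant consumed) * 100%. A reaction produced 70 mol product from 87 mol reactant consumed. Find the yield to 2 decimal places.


Yield = (moles product / moles consumed) * 100%
Yield = (70 / 87) * 100
Yield = 0.8046 * 100
Yield = 80.46%


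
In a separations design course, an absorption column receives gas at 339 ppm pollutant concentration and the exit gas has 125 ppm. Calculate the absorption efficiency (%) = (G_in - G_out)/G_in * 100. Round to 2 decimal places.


Efficiency = (G_in - G_out) / G_in * 100%
Efficiency = (339 - 125) / 339 * 100
Efficiency = 214 / 339 * 100
Efficiency = 63.13%


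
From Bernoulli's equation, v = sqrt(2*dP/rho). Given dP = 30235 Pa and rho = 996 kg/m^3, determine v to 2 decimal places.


v = sqrt(2*dP/rho)
v = sqrt(2*30235/996)
v = sqrt(60.712851)
v = 7.79 m/s


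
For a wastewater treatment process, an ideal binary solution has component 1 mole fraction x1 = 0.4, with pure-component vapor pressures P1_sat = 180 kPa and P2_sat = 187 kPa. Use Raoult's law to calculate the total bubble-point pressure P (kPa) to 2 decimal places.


P = x1*P1_sat + x2*P2_sat
x2 = 1 - x1 = 1 - 0.4 = 0.6
P = 0.4*180 + 0.6*187
P = 72.0 + 112.2
P = 184.20 kPa


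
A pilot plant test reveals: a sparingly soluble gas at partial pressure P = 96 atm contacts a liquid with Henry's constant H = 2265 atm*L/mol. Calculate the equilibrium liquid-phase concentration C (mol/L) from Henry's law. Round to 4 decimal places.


C = P / H
C = 96 / 2265
C = 0.0424 mol/L


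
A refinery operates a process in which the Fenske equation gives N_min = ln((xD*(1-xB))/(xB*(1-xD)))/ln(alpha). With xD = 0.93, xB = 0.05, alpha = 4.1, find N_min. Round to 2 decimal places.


N_min = ln((xD*(1-xB))/(xB*(1-xD))) / ln(alpha)
Numerator inside ln: 0.8835 / 0.0035 = 252.428571
ln(252.428571) = 5.531128
ln(alpha) = ln(4.1) = 1.410987
N_min = 5.531128 / 1.410987 = 3.92


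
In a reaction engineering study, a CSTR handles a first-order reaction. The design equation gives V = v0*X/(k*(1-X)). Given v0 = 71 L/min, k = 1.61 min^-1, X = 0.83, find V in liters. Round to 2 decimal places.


V = v0 * X / (k * (1 - X))
V = 71 * 0.83 / (1.61 * (1 - 0.83))
V = 58.93 / (1.61 * 0.17)
V = 58.93 / 0.2737
V = 215.31 L


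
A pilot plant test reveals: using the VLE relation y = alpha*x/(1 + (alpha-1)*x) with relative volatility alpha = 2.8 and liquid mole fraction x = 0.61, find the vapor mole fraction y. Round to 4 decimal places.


y = alpha*x / (1 + (alpha-1)*x)
y = 2.8*0.61 / (1 + (2.8-1)*0.61)
y = 1.708 / (1 + 1.098)
y = 1.708 / 2.098
y = 0.8141


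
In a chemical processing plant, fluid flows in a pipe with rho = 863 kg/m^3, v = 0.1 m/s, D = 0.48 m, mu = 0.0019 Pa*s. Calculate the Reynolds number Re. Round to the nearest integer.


Re = rho * v * D / mu
Re = 863 * 0.1 * 0.48 / 0.0019
Re = 41.424 / 0.0019
Re = 21802


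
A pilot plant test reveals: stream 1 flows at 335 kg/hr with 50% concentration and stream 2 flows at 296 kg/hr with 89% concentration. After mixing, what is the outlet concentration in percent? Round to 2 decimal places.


Mass balance on solute: F1*x1 + F2*x2 = F3*x3
F3 = F1 + F2 = 335 + 296 = 631 kg/hr
x3 = (F1*x1 + F2*x2)/F3
x3 = (335*0.5 + 296*0.89) / 631
x3 = 68.29%


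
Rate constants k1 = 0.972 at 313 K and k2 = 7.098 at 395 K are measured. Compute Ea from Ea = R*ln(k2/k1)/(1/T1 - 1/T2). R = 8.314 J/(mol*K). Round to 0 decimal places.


Ea = R * ln(k2/k1) / (1/T1 - 1/T2)
ln(k2/k1) = ln(7.098/0.972) = 1.9882125
1/T1 - 1/T2 = 1/313 - 1/395 = 0.000663242609
Ea = 8.314 * 1.9882125 / 0.000663242609
Ea = 24923 J/mol


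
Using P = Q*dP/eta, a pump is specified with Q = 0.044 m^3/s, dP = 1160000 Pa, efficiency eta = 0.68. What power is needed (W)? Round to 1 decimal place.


P = Q * dP / eta
P = 0.044 * 1160000 / 0.68
P = 51040.0 / 0.68
P = 75058.8 W


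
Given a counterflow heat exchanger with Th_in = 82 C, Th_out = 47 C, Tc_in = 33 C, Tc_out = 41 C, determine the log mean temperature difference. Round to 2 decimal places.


dT1 = Th_in - Tc_out = 82 - 41 = 41
dT2 = Th_out - Tc_in = 47 - 33 = 14
LMTD = (dT1 - dT2) / ln(dT1/dT2)
LMTD = (41 - 14) / ln(41/14)
LMTD = 25.13 K


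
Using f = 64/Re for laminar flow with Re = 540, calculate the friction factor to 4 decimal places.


f = 64 / Re
f = 64 / 540
f = 0.1185


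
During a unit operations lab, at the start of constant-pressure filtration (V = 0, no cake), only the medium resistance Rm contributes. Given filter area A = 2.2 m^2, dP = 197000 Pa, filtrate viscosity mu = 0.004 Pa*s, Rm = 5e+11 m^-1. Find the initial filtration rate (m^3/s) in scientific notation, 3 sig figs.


rate = A * dP / (mu * Rm)
rate = 2.2 * 197000 / (0.004 * 5e+11)
rate = 433400.0 / 2.000e+09
rate = 2.17e-04 m^3/s


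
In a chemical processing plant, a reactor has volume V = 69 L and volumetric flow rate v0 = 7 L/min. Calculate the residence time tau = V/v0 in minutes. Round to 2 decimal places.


tau = V / v0
tau = 69 / 7
tau = 9.86 min


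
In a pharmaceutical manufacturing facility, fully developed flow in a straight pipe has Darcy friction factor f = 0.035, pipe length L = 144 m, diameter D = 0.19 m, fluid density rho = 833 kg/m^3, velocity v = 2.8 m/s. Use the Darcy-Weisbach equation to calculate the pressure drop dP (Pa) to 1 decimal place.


dP = f * (L/D) * (rho*v^2/2)
dP = 0.035 * (144/0.19) * (833*2.8^2/2)
L/D = 757.89473684
rho*v^2/2 = 833*7.84/2 = 3265.36
dP = 0.035 * 757.89473684 * 3265.36
dP = 86618.0 Pa


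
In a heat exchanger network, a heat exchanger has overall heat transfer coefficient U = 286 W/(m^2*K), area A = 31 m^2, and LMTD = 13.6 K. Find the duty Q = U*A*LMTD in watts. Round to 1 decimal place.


Q = U * A * LMTD
Q = 286 * 31 * 13.6
Q = 120577.6 W


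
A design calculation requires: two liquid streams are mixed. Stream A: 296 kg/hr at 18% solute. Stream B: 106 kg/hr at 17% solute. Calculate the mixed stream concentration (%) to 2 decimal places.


Mass balance on solute: F1*x1 + F2*x2 = F3*x3
F3 = F1 + F2 = 296 + 106 = 402 kg/hr
x3 = (F1*x1 + F2*x2)/F3
x3 = (296*0.18 + 106*0.17) / 402
x3 = 17.74%


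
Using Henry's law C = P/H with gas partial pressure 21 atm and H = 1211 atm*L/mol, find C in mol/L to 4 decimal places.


C = P / H
C = 21 / 1211
C = 0.0173 mol/L


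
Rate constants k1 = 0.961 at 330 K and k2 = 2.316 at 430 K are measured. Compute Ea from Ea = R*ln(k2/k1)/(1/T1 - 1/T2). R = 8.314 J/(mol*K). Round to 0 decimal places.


Ea = R * ln(k2/k1) / (1/T1 - 1/T2)
ln(k2/k1) = ln(2.316/0.961) = 0.8796224
1/T1 - 1/T2 = 1/330 - 1/430 = 0.000704721635
Ea = 8.314 * 0.8796224 / 0.000704721635
Ea = 10377 J/mol


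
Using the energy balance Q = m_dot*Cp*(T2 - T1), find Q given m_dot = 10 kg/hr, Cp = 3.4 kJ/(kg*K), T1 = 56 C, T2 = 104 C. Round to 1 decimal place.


Q = m_dot * Cp * (T2 - T1)
Q = 10 * 3.4 * (104 - 56)
Q = 10 * 3.4 * 48
Q = 1632.0 kJ/hr


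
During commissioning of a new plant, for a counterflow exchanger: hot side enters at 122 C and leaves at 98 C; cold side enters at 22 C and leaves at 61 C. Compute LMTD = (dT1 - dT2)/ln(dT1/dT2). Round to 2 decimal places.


dT1 = Th_in - Tc_out = 122 - 61 = 61
dT2 = Th_out - Tc_in = 98 - 22 = 76
LMTD = (dT1 - dT2) / ln(dT1/dT2)
LMTD = (61 - 76) / ln(61/76)
LMTD = 68.23 K


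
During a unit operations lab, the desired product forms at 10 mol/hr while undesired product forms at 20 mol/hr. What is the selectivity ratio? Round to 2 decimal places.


S = desired product rate / undesired product rate
S = 10 / 20
S = 0.50


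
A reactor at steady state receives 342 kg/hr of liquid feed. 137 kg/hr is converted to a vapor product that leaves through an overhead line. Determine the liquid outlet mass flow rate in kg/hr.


Steady-state mass balance on the main outlet: F_out = F_in - F_removed
F_out = 342 - 137
F_out = 205 kg/hr


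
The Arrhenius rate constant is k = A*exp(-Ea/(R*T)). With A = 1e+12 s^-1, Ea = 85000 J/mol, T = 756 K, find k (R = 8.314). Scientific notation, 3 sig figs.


k = A * exp(-Ea/(R*T))
k = 1e+12 * exp(-85000 / (8.314 * 756))
k = 1e+12 * exp(-13.523438)
k = 1.34e+06


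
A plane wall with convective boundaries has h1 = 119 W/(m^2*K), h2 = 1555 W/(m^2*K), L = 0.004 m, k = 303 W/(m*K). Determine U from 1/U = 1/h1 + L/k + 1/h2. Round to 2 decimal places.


1/U = 1/h1 + L/k + 1/h2
1/U = 1/119 + 0.004/303 + 1/1555
1/U = 0.0084033613 + 1.32013e-05 + 0.0006430868
1/U = 0.0090596494
U = 110.38 W/(m^2*K)


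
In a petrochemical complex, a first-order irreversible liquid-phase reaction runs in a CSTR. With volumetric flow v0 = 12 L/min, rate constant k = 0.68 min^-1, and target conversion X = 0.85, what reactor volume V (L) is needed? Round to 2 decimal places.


V = v0 * X / (k * (1 - X))
V = 12 * 0.85 / (0.68 * (1 - 0.85))
V = 10.2 / (0.68 * 0.15)
V = 10.2 / 0.102
V = 100.00 L


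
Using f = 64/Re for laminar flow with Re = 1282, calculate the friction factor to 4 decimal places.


f = 64 / Re
f = 64 / 1282
f = 0.0499


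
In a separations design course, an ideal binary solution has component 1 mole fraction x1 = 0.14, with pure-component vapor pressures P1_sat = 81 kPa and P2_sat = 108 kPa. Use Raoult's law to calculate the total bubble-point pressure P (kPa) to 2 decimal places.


P = x1*P1_sat + x2*P2_sat
x2 = 1 - x1 = 1 - 0.14 = 0.86
P = 0.14*81 + 0.86*108
P = 11.34 + 92.88
P = 104.22 kPa


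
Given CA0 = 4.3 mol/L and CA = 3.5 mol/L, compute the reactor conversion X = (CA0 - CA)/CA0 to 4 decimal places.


X = (CA0 - CA) / CA0
X = (4.3 - 3.5) / 4.3
X = 0.8 / 4.3
X = 0.1860


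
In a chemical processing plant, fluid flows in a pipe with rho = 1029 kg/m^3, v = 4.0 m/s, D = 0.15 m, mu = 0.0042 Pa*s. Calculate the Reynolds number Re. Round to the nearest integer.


Re = rho * v * D / mu
Re = 1029 * 4.0 * 0.15 / 0.0042
Re = 617.4 / 0.0042
Re = 147000


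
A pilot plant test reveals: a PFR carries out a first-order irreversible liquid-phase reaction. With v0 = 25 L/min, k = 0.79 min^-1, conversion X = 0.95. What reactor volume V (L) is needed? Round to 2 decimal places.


V = (v0/k) * ln(1/(1-X))
V = (25/0.79) * ln(1/(1-0.95))
V = 31.64557 * ln(20.0)
V = 31.64557 * 2.995732
V = 94.80 L


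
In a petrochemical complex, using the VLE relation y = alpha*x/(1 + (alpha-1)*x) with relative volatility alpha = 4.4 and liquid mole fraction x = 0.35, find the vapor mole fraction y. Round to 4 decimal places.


y = alpha*x / (1 + (alpha-1)*x)
y = 4.4*0.35 / (1 + (4.4-1)*0.35)
y = 1.54 / (1 + 1.19)
y = 1.54 / 2.19
y = 0.7032


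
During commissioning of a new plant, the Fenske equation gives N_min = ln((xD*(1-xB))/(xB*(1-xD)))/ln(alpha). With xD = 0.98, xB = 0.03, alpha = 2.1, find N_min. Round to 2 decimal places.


N_min = ln((xD*(1-xB))/(xB*(1-xD))) / ln(alpha)
Numerator inside ln: 0.9506 / 0.0006 = 1584.333333
ln(1584.333333) = 7.367919
ln(alpha) = ln(2.1) = 0.741937
N_min = 7.367919 / 0.741937 = 9.93


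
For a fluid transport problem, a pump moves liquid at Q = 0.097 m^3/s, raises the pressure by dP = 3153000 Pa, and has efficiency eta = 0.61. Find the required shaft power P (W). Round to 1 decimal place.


P = Q * dP / eta
P = 0.097 * 3153000 / 0.61
P = 305841.0 / 0.61
P = 501378.7 W


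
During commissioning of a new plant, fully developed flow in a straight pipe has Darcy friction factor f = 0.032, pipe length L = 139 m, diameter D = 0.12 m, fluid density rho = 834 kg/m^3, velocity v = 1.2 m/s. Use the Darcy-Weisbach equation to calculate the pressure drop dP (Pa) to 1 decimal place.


dP = f * (L/D) * (rho*v^2/2)
dP = 0.032 * (139/0.12) * (834*1.2^2/2)
L/D = 1158.33333333
rho*v^2/2 = 834*1.44/2 = 600.48
dP = 0.032 * 1158.33333333 * 600.48
dP = 22257.8 Pa


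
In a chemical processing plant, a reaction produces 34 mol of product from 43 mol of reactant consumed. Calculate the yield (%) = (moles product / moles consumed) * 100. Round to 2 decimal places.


Yield = (moles product / moles consumed) * 100%
Yield = (34 / 43) * 100
Yield = 0.7907 * 100
Yield = 79.07%


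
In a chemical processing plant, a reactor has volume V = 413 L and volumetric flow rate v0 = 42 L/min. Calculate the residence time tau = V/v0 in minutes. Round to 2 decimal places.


tau = V / v0
tau = 413 / 42
tau = 9.83 min
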